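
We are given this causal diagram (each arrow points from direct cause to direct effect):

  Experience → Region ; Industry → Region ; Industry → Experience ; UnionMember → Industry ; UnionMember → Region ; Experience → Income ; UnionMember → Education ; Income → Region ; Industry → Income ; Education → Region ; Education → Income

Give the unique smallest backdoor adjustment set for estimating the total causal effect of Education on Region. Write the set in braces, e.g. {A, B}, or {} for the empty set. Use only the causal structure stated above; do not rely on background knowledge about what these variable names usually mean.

Variables eligible for adjustment (non-descendants of Education, excluding Education and Region): {Experience, Industry, UnionMember}.
Backdoor paths from Education to Region:
  P1: Education <- UnionMember -> Industry -> Experience -> Income -> Region
  P2: Education <- UnionMember -> Industry -> Experience -> Region
  P3: Education <- UnionMember -> Industry -> Income <- Experience -> Region
  P4: Education <- UnionMember -> Industry -> Income -> Region
  P5: Education <- UnionMember -> Industry -> Region
  P6: Education <- UnionMember -> Region
The empty set is not sufficient: P1 (Education <- UnionMember -> Industry -> Experience -> Income -> Region) has no collider blocking it and no conditioned non-collider, so it is open.
Try {UnionMember}:
  P1: blocked at fork node UnionMember ∈ conditioning set.
  P2: blocked at fork node UnionMember ∈ conditioning set.
  P3: blocked at fork node UnionMember ∈ conditioning set.
  P4: blocked at fork node UnionMember ∈ conditioning set.
  P5: blocked at fork node UnionMember ∈ conditioning set.
  P6: blocked at fork node UnionMember ∈ conditioning set.
{UnionMember} contains no descendant of Education and blocks every backdoor path.
No other singleton works — e.g. {Industry} leaves P6 open — so {UnionMember} is the unique smallest valid adjustment set.

{UnionMember}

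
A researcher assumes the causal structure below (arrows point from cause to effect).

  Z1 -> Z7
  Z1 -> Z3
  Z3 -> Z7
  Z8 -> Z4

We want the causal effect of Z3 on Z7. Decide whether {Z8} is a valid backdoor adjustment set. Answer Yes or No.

No

Backdoor paths from Z3 to Z7 (paths whose first edge points into Z3):
  P1: Z3 <- Z1 -> Z7
Condition 1 (no descendant of Z3 in the set): holds — descendants of Z3 are {Z7}; none are in {Z8}.
Condition 2 (every backdoor path blocked by {Z8}):
  P1: open — no interior node is in the conditioning set.
{Z8} does not satisfy the backdoor criterion.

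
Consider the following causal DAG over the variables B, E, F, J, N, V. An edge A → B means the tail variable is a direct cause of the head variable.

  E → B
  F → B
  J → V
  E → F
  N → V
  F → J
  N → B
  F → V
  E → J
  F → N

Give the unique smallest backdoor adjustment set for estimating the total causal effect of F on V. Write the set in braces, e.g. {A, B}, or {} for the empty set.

Variables eligible for adjustment (non-descendants of F, excluding F and V): {E}.
Backdoor paths from F to V:
  P1: F <- E -> J -> V
  P2: F <- E -> B <- N -> V
The empty set is not sufficient: P1 (F <- E -> J -> V) has no collider blocking it and no conditioned non-collider, so it is open.
Try {E}:
  P1: blocked at fork node E ∈ conditioning set.
  P2: blocked at fork node E ∈ conditioning set.
{E} contains no descendant of F and blocks every backdoor path.
{E} is the unique smallest valid adjustment set.

{E}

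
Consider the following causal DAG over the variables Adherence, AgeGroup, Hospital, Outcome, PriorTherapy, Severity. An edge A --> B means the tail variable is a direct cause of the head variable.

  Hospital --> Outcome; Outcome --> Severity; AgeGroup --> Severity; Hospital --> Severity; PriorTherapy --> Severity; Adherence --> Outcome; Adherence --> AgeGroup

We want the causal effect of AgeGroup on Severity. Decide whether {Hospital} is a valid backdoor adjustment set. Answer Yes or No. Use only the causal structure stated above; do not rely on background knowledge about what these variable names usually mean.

Backdoor paths from AgeGroup to Severity (paths whose first edge points into AgeGroup):
  P1: AgeGroup <- Adherence -> Outcome <- Hospital -> Severity
  P2: AgeGroup <- Adherence -> Outcome -> Severity
Condition 1 (no descendant of AgeGroup in the set): holds — descendants of AgeGroup are {Severity}; none are in {Hospital}.
Condition 2 (every backdoor path blocked by {Hospital}):
  P1: blocked at collider Outcome (neither it nor any descendant is in the conditioning set).
  P2: open — no interior node is in the conditioning set.
{Hospital} does not satisfy the backdoor criterion.

No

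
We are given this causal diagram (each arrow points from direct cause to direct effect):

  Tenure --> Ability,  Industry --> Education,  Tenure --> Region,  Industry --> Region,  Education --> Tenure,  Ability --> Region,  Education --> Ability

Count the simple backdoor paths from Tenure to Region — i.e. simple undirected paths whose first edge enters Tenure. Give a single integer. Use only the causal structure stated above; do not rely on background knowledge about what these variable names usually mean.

A backdoor path from Tenure to Region is any simple undirected path whose first edge points into Tenure (i.e. leaves Tenure via a parent).
Parents of Tenure: {Education}.
Enumerating:
  P1: Tenure <- Education <- Industry -> Region
  P2: Tenure <- Education -> Ability -> Region
That exhausts the simple backdoor paths. Count: 2.

2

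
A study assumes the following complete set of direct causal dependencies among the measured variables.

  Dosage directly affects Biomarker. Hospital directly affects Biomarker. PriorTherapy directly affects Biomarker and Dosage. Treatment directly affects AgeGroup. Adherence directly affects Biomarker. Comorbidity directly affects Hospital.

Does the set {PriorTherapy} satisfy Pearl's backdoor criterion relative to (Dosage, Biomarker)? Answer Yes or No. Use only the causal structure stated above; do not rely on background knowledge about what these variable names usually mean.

Backdoor paths from Dosage to Biomarker (paths whose first edge points into Dosage):
  P1: Dosage <- PriorTherapy -> Biomarker
Condition 1 (no descendant of Dosage in the set): holds — descendants of Dosage are {Biomarker}; none are in {PriorTherapy}.
Condition 2 (every backdoor path blocked by {PriorTherapy}):
  P1: blocked at fork node PriorTherapy ∈ conditioning set.
{PriorTherapy} satisfies the backdoor criterion.

Yes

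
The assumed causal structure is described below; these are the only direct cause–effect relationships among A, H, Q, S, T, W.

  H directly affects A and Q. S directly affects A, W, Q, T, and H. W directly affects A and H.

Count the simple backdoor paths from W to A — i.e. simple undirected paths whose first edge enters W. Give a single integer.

A backdoor path from W to A is any simple undirected path whose first edge points into W (i.e. leaves W via a parent).
Parents of W: {S}.
Enumerating:
  P1: W <- S -> H -> A
  P2: W <- S -> Q <- H -> A
  P3: W <- S -> A
That exhausts the simple backdoor paths. Count: 3.

3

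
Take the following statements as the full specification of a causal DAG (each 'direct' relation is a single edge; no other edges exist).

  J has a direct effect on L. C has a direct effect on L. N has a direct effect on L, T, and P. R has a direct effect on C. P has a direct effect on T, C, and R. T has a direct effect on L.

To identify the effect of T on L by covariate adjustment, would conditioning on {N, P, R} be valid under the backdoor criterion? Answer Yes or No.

Backdoor paths from T to L (paths whose first edge points into T):
  P1: T <- N -> P -> R -> C -> L
  P2: T <- N -> P -> C -> L
  P3: T <- N -> L
  P4: T <- P <- N -> L
  P5: T <- P -> R -> C -> L
  P6: T <- P -> C -> L
Condition 1 (no descendant of T in the set): holds — descendants of T are {L}; none are in {N, P, R}.
Condition 2 (every backdoor path blocked by {N, P, R}):
  P1: blocked at fork node N ∈ conditioning set.
  P2: blocked at fork node N ∈ conditioning set.
  P3: blocked at fork node N ∈ conditioning set.
  P4: blocked at chain node P ∈ conditioning set.
  P5: blocked at fork node P ∈ conditioning set.
  P6: blocked at fork node P ∈ conditioning set.
{N, P, R} satisfies the backdoor criterion.

Yes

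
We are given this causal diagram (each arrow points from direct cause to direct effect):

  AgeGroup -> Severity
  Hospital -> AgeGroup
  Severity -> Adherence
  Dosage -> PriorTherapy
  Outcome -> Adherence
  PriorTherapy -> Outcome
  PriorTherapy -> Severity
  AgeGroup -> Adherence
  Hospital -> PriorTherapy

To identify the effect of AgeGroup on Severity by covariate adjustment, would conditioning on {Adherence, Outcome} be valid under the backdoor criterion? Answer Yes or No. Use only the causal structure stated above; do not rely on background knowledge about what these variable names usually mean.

Backdoor paths from AgeGroup to Severity (paths whose first edge points into AgeGroup):
  P1: AgeGroup <- Hospital -> PriorTherapy -> Outcome -> Adherence <- Severity
  P2: AgeGroup <- Hospital -> PriorTherapy -> Severity
Condition 1 (no descendant of AgeGroup in the set): FAILS — Adherence is a descendant of AgeGroup.
Condition 2 (every backdoor path blocked by {Adherence, Outcome}):
  P1: blocked at chain node Outcome ∈ conditioning set.
  P2: open — no interior node is in the conditioning set.
{Adherence, Outcome} does not satisfy the backdoor criterion.

No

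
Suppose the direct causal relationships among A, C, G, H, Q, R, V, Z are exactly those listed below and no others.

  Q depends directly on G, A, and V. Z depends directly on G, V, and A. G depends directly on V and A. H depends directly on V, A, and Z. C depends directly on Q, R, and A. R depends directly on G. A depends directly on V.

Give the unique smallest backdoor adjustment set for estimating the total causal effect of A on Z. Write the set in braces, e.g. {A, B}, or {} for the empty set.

Variables eligible for adjustment (non-descendants of A, excluding A and Z): {V}.
Backdoor paths from A to Z:
  P1: A <- V -> G -> Z
  P2: A <- V -> Q <- G -> Z
  P3: A <- V -> Q -> C <- R <- G -> Z
  P4: A <- V -> Z
  P5: A <- V -> H <- Z
The empty set is not sufficient: P1 (A <- V -> G -> Z) has no collider blocking it and no conditioned non-collider, so it is open.
Try {V}:
  P1: blocked at fork node V ∈ conditioning set.
  P2: blocked at fork node V ∈ conditioning set.
  P3: blocked at fork node V ∈ conditioning set.
  P4: blocked at fork node V ∈ conditioning set.
  P5: blocked at fork node V ∈ conditioning set.
{V} contains no descendant of A and blocks every backdoor path.
{V} is the unique smallest valid adjustment set.

{V}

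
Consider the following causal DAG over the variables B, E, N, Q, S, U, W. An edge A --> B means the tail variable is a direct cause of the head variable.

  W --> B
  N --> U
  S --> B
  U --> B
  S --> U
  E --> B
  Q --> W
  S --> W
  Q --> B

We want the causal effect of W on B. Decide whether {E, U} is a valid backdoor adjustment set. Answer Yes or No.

No

Backdoor paths from W to B (paths whose first edge points into W):
  P1: W <- Q -> B
  P2: W <- S -> U -> B
  P3: W <- S -> B
Condition 1 (no descendant of W in the set): holds — descendants of W are {B}; none are in {E, U}.
Condition 2 (every backdoor path blocked by {E, U}):
  P1: open — no interior node is in the conditioning set.
  P2: blocked at chain node U ∈ conditioning set.
  P3: open — no interior node is in the conditioning set.
{E, U} does not satisfy the backdoor criterion.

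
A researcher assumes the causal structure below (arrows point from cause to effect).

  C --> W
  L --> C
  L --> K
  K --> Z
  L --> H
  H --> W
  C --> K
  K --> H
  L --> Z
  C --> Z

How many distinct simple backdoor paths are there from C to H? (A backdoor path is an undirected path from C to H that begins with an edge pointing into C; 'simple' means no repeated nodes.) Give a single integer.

3

A backdoor path from C to H is any simple undirected path whose first edge points into C (i.e. leaves C via a parent).
Parents of C: {L}.
Enumerating:
  P1: C <- L -> K -> H
  P2: C <- L -> Z <- K -> H
  P3: C <- L -> H
That exhausts the simple backdoor paths. Count: 3.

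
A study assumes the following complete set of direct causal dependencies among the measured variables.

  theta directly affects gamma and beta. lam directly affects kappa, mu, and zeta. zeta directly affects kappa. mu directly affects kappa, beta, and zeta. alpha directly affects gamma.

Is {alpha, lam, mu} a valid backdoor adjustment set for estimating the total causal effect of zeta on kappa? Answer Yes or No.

Backdoor paths from zeta to kappa (paths whose first edge points into zeta):
  P1: zeta <- lam -> mu -> kappa
  P2: zeta <- lam -> kappa
  P3: zeta <- mu <- lam -> kappa
  P4: zeta <- mu -> kappa
Condition 1 (no descendant of zeta in the set): holds — descendants of zeta are {kappa}; none are in {alpha, lam, mu}.
Condition 2 (every backdoor path blocked by {alpha, lam, mu}):
  P1: blocked at fork node lam ∈ conditioning set.
  P2: blocked at fork node lam ∈ conditioning set.
  P3: blocked at chain node mu ∈ conditioning set.
  P4: blocked at fork node mu ∈ conditioning set.
{alpha, lam, mu} satisfies the backdoor criterion.

Yes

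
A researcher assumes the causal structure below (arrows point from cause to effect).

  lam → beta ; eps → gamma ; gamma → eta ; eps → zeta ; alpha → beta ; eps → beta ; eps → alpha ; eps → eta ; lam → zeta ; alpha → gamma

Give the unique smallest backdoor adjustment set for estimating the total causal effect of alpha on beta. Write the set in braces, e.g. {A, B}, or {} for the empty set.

{eps}

Variables eligible for adjustment (non-descendants of alpha, excluding alpha and beta): {eps, lam, zeta}.
Backdoor paths from alpha to beta:
  P1: alpha <- eps -> beta
  P2: alpha <- eps -> zeta <- lam -> beta
The empty set is not sufficient: P1 (alpha <- eps -> beta) has no collider blocking it and no conditioned non-collider, so it is open.
Try {eps}:
  P1: blocked at fork node eps ∈ conditioning set.
  P2: blocked at fork node eps ∈ conditioning set.
{eps} contains no descendant of alpha and blocks every backdoor path.
No other singleton works — e.g. {lam} leaves P1 open — so {eps} is the unique smallest valid adjustment set.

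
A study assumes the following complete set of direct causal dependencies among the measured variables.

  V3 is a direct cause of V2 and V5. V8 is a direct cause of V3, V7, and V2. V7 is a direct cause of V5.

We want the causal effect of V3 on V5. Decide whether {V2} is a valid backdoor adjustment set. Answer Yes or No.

No

Backdoor paths from V3 to V5 (paths whose first edge points into V3):
  P1: V3 <- V8 -> V7 -> V5
Condition 1 (no descendant of V3 in the set): FAILS — V2 is a descendant of V3.
Condition 2 (every backdoor path blocked by {V2}):
  P1: open — no interior node is in the conditioning set.
{V2} does not satisfy the backdoor criterion.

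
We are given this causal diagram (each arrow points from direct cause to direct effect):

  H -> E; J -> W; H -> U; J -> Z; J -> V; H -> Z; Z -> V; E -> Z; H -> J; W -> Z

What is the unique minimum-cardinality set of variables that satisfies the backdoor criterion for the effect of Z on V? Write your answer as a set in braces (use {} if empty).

Variables eligible for adjustment (non-descendants of Z, excluding Z and V): {E, H, J, U, W}.
Backdoor paths from Z to V:
  P1: Z <- H -> J -> V
  P2: Z <- J -> V
  P3: Z <- W <- J -> V
  P4: Z <- E <- H -> J -> V
The empty set is not sufficient: P1 (Z <- H -> J -> V) has no collider blocking it and no conditioned non-collider, so it is open.
Try {J}:
  P1: blocked at chain node J ∈ conditioning set.
  P2: blocked at fork node J ∈ conditioning set.
  P3: blocked at fork node J ∈ conditioning set.
  P4: blocked at chain node J ∈ conditioning set.
{J} contains no descendant of Z and blocks every backdoor path.
No other singleton works — e.g. {H} leaves P2 open — so {J} is the unique smallest valid adjustment set.

{J}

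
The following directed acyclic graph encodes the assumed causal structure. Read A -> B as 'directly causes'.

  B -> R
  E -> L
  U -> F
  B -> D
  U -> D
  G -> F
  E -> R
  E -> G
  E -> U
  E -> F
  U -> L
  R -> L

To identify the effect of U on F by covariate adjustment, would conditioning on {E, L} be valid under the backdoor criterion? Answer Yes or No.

Backdoor paths from U to F (paths whose first edge points into U):
  P1: U <- E -> G -> F
  P2: U <- E -> F
Condition 1 (no descendant of U in the set): FAILS — L is a descendant of U.
Condition 2 (every backdoor path blocked by {E, L}):
  P1: blocked at fork node E ∈ conditioning set.
  P2: blocked at fork node E ∈ conditioning set.
{E, L} does not satisfy the backdoor criterion.

No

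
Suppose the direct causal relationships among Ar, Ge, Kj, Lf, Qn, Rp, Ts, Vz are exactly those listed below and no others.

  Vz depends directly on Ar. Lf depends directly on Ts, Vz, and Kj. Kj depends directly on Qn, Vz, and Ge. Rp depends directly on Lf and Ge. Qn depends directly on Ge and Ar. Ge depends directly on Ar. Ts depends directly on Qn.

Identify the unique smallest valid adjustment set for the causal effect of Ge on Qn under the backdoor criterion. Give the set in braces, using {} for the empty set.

Variables eligible for adjustment (non-descendants of Ge, excluding Ge and Qn): {Ar, Vz}.
Backdoor paths from Ge to Qn:
  P1: Ge <- Ar -> Qn
  P2: Ge <- Ar -> Vz -> Kj <- Qn
  P3: Ge <- Ar -> Vz -> Kj -> Lf <- Ts <- Qn
  P4: Ge <- Ar -> Vz -> Lf <- Kj <- Qn
  P5: Ge <- Ar -> Vz -> Lf <- Ts <- Qn
The empty set is not sufficient: P1 (Ge <- Ar -> Qn) has no collider blocking it and no conditioned non-collider, so it is open.
Try {Ar}:
  P1: blocked at fork node Ar ∈ conditioning set.
  P2: blocked at fork node Ar ∈ conditioning set.
  P3: blocked at fork node Ar ∈ conditioning set.
  P4: blocked at fork node Ar ∈ conditioning set.
  P5: blocked at fork node Ar ∈ conditioning set.
{Ar} contains no descendant of Ge and blocks every backdoor path.
No other singleton works — e.g. {Vz} leaves P1 open — so {Ar} is the unique smallest valid adjustment set.

{Ar}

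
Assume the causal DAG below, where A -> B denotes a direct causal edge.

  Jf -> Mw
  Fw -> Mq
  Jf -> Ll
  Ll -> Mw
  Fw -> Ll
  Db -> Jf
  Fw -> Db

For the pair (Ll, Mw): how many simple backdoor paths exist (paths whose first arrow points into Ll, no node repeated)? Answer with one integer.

2

A backdoor path from Ll to Mw is any simple undirected path whose first edge points into Ll (i.e. leaves Ll via a parent).
Parents of Ll: {Fw, Jf}.
Enumerating:
  P1: Ll <- Fw -> Db -> Jf -> Mw
  P2: Ll <- Jf -> Mw
That exhausts the simple backdoor paths. Count: 2.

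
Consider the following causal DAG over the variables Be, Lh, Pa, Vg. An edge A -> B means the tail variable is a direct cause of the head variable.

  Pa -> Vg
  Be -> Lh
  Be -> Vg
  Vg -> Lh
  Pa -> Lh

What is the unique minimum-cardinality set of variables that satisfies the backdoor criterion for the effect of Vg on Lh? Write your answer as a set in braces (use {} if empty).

Variables eligible for adjustment (non-descendants of Vg, excluding Vg and Lh): {Be, Pa}.
Backdoor paths from Vg to Lh:
  P1: Vg <- Be -> Lh
  P2: Vg <- Pa -> Lh
The empty set is not sufficient: P1 (Vg <- Be -> Lh) has no collider blocking it and no conditioned non-collider, so it is open.
Try {Be, Pa}:
  P1: blocked at fork node Be ∈ conditioning set.
  P2: blocked at fork node Pa ∈ conditioning set.
{Be, Pa} contains no descendant of Vg and blocks every backdoor path.
Every element of {Be, Pa} is needed (dropping Be leaves P1 open; dropping Pa leaves P2 open), so no proper subset is valid.
Among all size-2 subsets of the eligible variables, only {Be, Pa} blocks every backdoor path, so it is the unique smallest valid adjustment set.

{Be, Pa}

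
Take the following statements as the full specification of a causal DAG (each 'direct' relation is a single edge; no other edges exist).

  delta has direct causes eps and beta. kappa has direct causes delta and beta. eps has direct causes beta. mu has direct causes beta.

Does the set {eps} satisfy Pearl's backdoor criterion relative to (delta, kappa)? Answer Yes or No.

Backdoor paths from delta to kappa (paths whose first edge points into delta):
  P1: delta <- beta -> kappa
  P2: delta <- eps <- beta -> kappa
Condition 1 (no descendant of delta in the set): holds — descendants of delta are {kappa}; none are in {eps}.
Condition 2 (every backdoor path blocked by {eps}):
  P1: open — no interior node is in the conditioning set.
  P2: blocked at chain node eps ∈ conditioning set.
{eps} does not satisfy the backdoor criterion.

No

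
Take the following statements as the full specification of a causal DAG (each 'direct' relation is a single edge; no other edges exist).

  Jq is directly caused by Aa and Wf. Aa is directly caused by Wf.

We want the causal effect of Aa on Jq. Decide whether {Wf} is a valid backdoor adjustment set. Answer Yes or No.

Yes

Backdoor paths from Aa to Jq (paths whose first edge points into Aa):
  P1: Aa <- Wf -> Jq
Condition 1 (no descendant of Aa in the set): holds — descendants of Aa are {Jq}; none are in {Wf}.
Condition 2 (every backdoor path blocked by {Wf}):
  P1: blocked at fork node Wf ∈ conditioning set.
{Wf} satisfies the backdoor criterion.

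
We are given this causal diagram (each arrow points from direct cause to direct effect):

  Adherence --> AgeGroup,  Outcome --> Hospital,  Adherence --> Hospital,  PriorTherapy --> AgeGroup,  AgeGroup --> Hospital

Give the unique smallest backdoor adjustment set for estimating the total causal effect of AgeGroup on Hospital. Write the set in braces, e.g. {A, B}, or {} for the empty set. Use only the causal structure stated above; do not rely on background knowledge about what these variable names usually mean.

{Adherence}

Variables eligible for adjustment (non-descendants of AgeGroup, excluding AgeGroup and Hospital): {Adherence, Outcome, PriorTherapy}.
Backdoor paths from AgeGroup to Hospital:
  P1: AgeGroup <- Adherence -> Hospital
The empty set is not sufficient: P1 (AgeGroup <- Adherence -> Hospital) has no collider blocking it and no conditioned non-collider, so it is open.
Try {Adherence}:
  P1: blocked at fork node Adherence ∈ conditioning set.
{Adherence} contains no descendant of AgeGroup and blocks every backdoor path.
No other singleton works — e.g. {Outcome} leaves P1 open — so {Adherence} is the unique smallest valid adjustment set.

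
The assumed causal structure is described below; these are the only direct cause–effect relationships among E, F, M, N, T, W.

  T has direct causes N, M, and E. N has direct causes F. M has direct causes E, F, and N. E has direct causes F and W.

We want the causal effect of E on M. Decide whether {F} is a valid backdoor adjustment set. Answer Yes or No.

Yes

Backdoor paths from E to M (paths whose first edge points into E):
  P1: E <- F -> N -> M
  P2: E <- F -> N -> T <- M
  P3: E <- F -> M
Condition 1 (no descendant of E in the set): holds — descendants of E are {M, T}; none are in {F}.
Condition 2 (every backdoor path blocked by {F}):
  P1: blocked at fork node F ∈ conditioning set.
  P2: blocked at fork node F ∈ conditioning set.
  P3: blocked at fork node F ∈ conditioning set.
{F} satisfies the backdoor criterion.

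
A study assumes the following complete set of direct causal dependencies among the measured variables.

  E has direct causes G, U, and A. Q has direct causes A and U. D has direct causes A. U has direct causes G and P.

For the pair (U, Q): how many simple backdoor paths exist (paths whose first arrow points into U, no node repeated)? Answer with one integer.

A backdoor path from U to Q is any simple undirected path whose first edge points into U (i.e. leaves U via a parent).
Parents of U: {G, P}.
Enumerating:
  P1: U <- G -> E <- A -> Q
That exhausts the simple backdoor paths. Count: 1.

1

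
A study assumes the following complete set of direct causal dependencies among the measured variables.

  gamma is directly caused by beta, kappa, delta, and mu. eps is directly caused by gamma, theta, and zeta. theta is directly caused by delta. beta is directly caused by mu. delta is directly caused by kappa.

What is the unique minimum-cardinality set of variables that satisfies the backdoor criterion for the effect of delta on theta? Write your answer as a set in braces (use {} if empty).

{}

Variables eligible for adjustment (non-descendants of delta, excluding delta and theta): {beta, kappa, mu, zeta}.
Backdoor paths from delta to theta:
  P1: delta <- kappa -> gamma -> eps <- theta
Each backdoor path contains an unconditioned collider, so every path is already blocked with the empty conditioning set:
  P1: blocked at collider eps (neither it nor any descendant is in the conditioning set).
The empty set is therefore the unique smallest valid set.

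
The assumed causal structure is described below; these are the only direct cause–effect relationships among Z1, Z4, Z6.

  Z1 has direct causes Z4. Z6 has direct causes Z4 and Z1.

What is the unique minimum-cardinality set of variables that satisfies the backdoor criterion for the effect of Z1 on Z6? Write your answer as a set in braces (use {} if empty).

Variables eligible for adjustment (non-descendants of Z1, excluding Z1 and Z6): {Z4}.
Backdoor paths from Z1 to Z6:
  P1: Z1 <- Z4 -> Z6
The empty set is not sufficient: P1 (Z1 <- Z4 -> Z6) has no collider blocking it and no conditioned non-collider, so it is open.
Try {Z4}:
  P1: blocked at fork node Z4 ∈ conditioning set.
{Z4} contains no descendant of Z1 and blocks every backdoor path.
{Z4} is the unique smallest valid adjustment set.

{Z4}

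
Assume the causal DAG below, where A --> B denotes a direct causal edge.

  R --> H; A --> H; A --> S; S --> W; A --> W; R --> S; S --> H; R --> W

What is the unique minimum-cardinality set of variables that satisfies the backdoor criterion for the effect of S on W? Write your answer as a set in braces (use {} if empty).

{A, R}

Variables eligible for adjustment (non-descendants of S, excluding S and W): {A, R}.
Backdoor paths from S to W:
  P1: S <- R -> W
  P2: S <- R -> H <- A -> W
  P3: S <- A -> W
  P4: S <- A -> H <- R -> W
The empty set is not sufficient: P1 (S <- R -> W) has no collider blocking it and no conditioned non-collider, so it is open.
Try {A, R}:
  P1: blocked at fork node R ∈ conditioning set.
  P2: blocked at fork node R ∈ conditioning set.
  P3: blocked at fork node A ∈ conditioning set.
  P4: blocked at fork node A ∈ conditioning set.
{A, R} contains no descendant of S and blocks every backdoor path.
Every element of {A, R} is needed (dropping A leaves P3 open; dropping R leaves P1 open), so no proper subset is valid.
Among all size-2 subsets of the eligible variables, only {A, R} blocks every backdoor path, so it is the unique smallest valid adjustment set.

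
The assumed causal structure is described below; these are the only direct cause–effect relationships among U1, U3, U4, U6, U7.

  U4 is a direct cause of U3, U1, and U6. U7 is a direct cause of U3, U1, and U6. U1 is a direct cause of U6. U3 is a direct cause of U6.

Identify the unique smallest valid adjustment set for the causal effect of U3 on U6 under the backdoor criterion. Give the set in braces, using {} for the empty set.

{U4, U7}

Variables eligible for adjustment (non-descendants of U3, excluding U3 and U6): {U1, U4, U7}.
Backdoor paths from U3 to U6:
  P1: U3 <- U4 -> U1 <- U7 -> U6
  P2: U3 <- U4 -> U1 -> U6
  P3: U3 <- U4 -> U6
  P4: U3 <- U7 -> U1 <- U4 -> U6
  P5: U3 <- U7 -> U1 -> U6
  P6: U3 <- U7 -> U6
The empty set is not sufficient: P2 (U3 <- U4 -> U1 -> U6) has no collider blocking it and no conditioned non-collider, so it is open.
Try {U4, U7}:
  P1: blocked at fork node U4 ∈ conditioning set.
  P2: blocked at fork node U4 ∈ conditioning set.
  P3: blocked at fork node U4 ∈ conditioning set.
  P4: blocked at fork node U7 ∈ conditioning set.
  P5: blocked at fork node U7 ∈ conditioning set.
  P6: blocked at fork node U7 ∈ conditioning set.
{U4, U7} contains no descendant of U3 and blocks every backdoor path.
Every element of {U4, U7} is needed (dropping U4 leaves P2 open; dropping U7 leaves P5 open), so no proper subset is valid.
Among all size-2 subsets of the eligible variables, only {U4, U7} blocks every backdoor path, so it is the unique smallest valid adjustment set.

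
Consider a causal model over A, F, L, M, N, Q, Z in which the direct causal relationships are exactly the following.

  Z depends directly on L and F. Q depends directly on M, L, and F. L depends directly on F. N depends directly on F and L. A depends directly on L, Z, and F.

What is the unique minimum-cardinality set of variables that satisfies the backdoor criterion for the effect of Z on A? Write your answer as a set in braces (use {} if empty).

Variables eligible for adjustment (non-descendants of Z, excluding Z and A): {F, L, M, N, Q}.
Backdoor paths from Z to A:
  P1: Z <- F -> L -> A
  P2: Z <- F -> Q <- L -> A
  P3: Z <- F -> A
  P4: Z <- F -> N <- L -> A
  P5: Z <- L <- F -> A
  P6: Z <- L -> Q <- F -> A
  P7: Z <- L -> A
  P8: Z <- L -> N <- F -> A
The empty set is not sufficient: P1 (Z <- F -> L -> A) has no collider blocking it and no conditioned non-collider, so it is open.
Try {F, L}:
  P1: blocked at fork node F ∈ conditioning set.
  P2: blocked at fork node F ∈ conditioning set.
  P3: blocked at fork node F ∈ conditioning set.
  P4: blocked at fork node F ∈ conditioning set.
  P5: blocked at chain node L ∈ conditioning set.
  P6: blocked at fork node L ∈ conditioning set.
  P7: blocked at fork node L ∈ conditioning set.
  P8: blocked at fork node L ∈ conditioning set.
{F, L} contains no descendant of Z and blocks every backdoor path.
Every element of {F, L} is needed (dropping F leaves P3 open; dropping L leaves P7 open), so no proper subset is valid.
Among all size-2 subsets of the eligible variables, only {F, L} blocks every backdoor path, so it is the unique smallest valid adjustment set.

{F, L}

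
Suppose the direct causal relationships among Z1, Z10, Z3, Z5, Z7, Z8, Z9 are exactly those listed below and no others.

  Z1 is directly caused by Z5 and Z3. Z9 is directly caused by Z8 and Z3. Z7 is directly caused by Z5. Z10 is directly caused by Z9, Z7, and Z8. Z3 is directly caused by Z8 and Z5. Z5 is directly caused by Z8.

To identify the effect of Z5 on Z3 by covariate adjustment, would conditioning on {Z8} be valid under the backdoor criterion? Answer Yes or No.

Backdoor paths from Z5 to Z3 (paths whose first edge points into Z5):
  P1: Z5 <- Z8 -> Z3
  P2: Z5 <- Z8 -> Z9 <- Z3
  P3: Z5 <- Z8 -> Z10 <- Z9 <- Z3
Condition 1 (no descendant of Z5 in the set): holds — descendants of Z5 are {Z1, Z10, Z3, Z7, Z9}; none are in {Z8}.
Condition 2 (every backdoor path blocked by {Z8}):
  P1: blocked at fork node Z8 ∈ conditioning set.
  P2: blocked at fork node Z8 ∈ conditioning set.
  P3: blocked at fork node Z8 ∈ conditioning set.
{Z8} satisfies the backdoor criterion.

Yes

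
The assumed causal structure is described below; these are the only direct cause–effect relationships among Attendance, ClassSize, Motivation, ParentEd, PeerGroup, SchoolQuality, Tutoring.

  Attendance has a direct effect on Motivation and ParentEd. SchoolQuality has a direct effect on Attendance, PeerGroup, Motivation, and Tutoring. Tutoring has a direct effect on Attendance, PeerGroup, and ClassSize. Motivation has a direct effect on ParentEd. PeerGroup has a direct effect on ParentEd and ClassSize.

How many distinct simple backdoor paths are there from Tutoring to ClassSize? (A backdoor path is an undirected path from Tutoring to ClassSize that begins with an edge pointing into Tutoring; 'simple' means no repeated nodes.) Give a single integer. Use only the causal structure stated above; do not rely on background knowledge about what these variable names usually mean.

5

A backdoor path from Tutoring to ClassSize is any simple undirected path whose first edge points into Tutoring (i.e. leaves Tutoring via a parent).
Parents of Tutoring: {SchoolQuality}.
Enumerating:
  P1: Tutoring <- SchoolQuality -> Attendance -> Motivation -> ParentEd <- PeerGroup -> ClassSize
  P2: Tutoring <- SchoolQuality -> Attendance -> ParentEd <- PeerGroup -> ClassSize
  P3: Tutoring <- SchoolQuality -> PeerGroup -> ClassSize
  P4: Tutoring <- SchoolQuality -> Motivation <- Attendance -> ParentEd <- PeerGroup -> ClassSize
  P5: Tutoring <- SchoolQuality -> Motivation -> ParentEd <- PeerGroup -> ClassSize
That exhausts the simple backdoor paths. Count: 5.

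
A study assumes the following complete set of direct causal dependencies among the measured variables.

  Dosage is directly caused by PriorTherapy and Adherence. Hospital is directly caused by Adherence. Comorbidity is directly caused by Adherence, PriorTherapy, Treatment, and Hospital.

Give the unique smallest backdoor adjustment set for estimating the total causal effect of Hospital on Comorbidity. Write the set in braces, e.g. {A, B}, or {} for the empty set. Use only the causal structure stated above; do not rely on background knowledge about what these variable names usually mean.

{Adherence}

Variables eligible for adjustment (non-descendants of Hospital, excluding Hospital and Comorbidity): {Adherence, Dosage, PriorTherapy, Treatment}.
Backdoor paths from Hospital to Comorbidity:
  P1: Hospital <- Adherence -> Dosage <- PriorTherapy -> Comorbidity
  P2: Hospital <- Adherence -> Comorbidity
The empty set is not sufficient: P2 (Hospital <- Adherence -> Comorbidity) has no collider blocking it and no conditioned non-collider, so it is open.
Try {Adherence}:
  P1: blocked at fork node Adherence ∈ conditioning set.
  P2: blocked at fork node Adherence ∈ conditioning set.
{Adherence} contains no descendant of Hospital and blocks every backdoor path.
No other singleton works — e.g. {PriorTherapy} leaves P2 open — so {Adherence} is the unique smallest valid adjustment set.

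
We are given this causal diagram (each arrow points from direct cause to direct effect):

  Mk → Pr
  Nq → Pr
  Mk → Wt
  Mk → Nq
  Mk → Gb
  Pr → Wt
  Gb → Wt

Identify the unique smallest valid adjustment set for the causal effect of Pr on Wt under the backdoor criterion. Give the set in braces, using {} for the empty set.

{Mk}

Variables eligible for adjustment (non-descendants of Pr, excluding Pr and Wt): {Gb, Mk, Nq}.
Backdoor paths from Pr to Wt:
  P1: Pr <- Mk -> Gb -> Wt
  P2: Pr <- Mk -> Wt
  P3: Pr <- Nq <- Mk -> Gb -> Wt
  P4: Pr <- Nq <- Mk -> Wt
The empty set is not sufficient: P1 (Pr <- Mk -> Gb -> Wt) has no collider blocking it and no conditioned non-collider, so it is open.
Try {Mk}:
  P1: blocked at fork node Mk ∈ conditioning set.
  P2: blocked at fork node Mk ∈ conditioning set.
  P3: blocked at fork node Mk ∈ conditioning set.
  P4: blocked at fork node Mk ∈ conditioning set.
{Mk} contains no descendant of Pr and blocks every backdoor path.
No other singleton works — e.g. {Nq} leaves P1 open — so {Mk} is the unique smallest valid adjustment set.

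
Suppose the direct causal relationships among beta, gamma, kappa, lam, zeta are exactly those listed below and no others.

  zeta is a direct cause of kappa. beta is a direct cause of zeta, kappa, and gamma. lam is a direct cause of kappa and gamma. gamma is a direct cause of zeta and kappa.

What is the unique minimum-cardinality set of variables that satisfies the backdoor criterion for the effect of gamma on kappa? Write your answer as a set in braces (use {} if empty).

Variables eligible for adjustment (non-descendants of gamma, excluding gamma and kappa): {beta, lam}.
Backdoor paths from gamma to kappa:
  P1: gamma <- lam -> kappa
  P2: gamma <- beta -> zeta -> kappa
  P3: gamma <- beta -> kappa
The empty set is not sufficient: P1 (gamma <- lam -> kappa) has no collider blocking it and no conditioned non-collider, so it is open.
Try {beta, lam}:
  P1: blocked at fork node lam ∈ conditioning set.
  P2: blocked at fork node beta ∈ conditioning set.
  P3: blocked at fork node beta ∈ conditioning set.
{beta, lam} contains no descendant of gamma and blocks every backdoor path.
Every element of {beta, lam} is needed (dropping beta leaves P2 open; dropping lam leaves P1 open), so no proper subset is valid.
Among all size-2 subsets of the eligible variables, only {beta, lam} blocks every backdoor path, so it is the unique smallest valid adjustment set.

{beta, lam}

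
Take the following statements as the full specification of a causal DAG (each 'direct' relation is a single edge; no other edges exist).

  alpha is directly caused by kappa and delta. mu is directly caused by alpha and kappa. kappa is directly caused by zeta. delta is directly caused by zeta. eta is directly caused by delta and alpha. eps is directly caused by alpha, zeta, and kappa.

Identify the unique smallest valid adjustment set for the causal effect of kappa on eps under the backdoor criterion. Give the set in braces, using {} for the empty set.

{zeta}

Variables eligible for adjustment (non-descendants of kappa, excluding kappa and eps): {delta, zeta}.
Backdoor paths from kappa to eps:
  P1: kappa <- zeta -> delta -> alpha -> eps
  P2: kappa <- zeta -> delta -> eta <- alpha -> eps
  P3: kappa <- zeta -> eps
The empty set is not sufficient: P1 (kappa <- zeta -> delta -> alpha -> eps) has no collider blocking it and no conditioned non-collider, so it is open.
Try {zeta}:
  P1: blocked at fork node zeta ∈ conditioning set.
  P2: blocked at fork node zeta ∈ conditioning set.
  P3: blocked at fork node zeta ∈ conditioning set.
{zeta} contains no descendant of kappa and blocks every backdoor path.
No other singleton works — e.g. {delta} leaves P3 open — so {zeta} is the unique smallest valid adjustment set.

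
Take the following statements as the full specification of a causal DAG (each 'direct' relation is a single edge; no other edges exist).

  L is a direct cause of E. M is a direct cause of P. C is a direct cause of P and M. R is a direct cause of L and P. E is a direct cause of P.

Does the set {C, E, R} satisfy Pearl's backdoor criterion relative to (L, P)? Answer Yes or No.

Backdoor paths from L to P (paths whose first edge points into L):
  P1: L <- R -> P
Condition 1 (no descendant of L in the set): FAILS — E is a descendant of L.
Condition 2 (every backdoor path blocked by {C, E, R}):
  P1: blocked at fork node R ∈ conditioning set.
{C, E, R} does not satisfy the backdoor criterion.

No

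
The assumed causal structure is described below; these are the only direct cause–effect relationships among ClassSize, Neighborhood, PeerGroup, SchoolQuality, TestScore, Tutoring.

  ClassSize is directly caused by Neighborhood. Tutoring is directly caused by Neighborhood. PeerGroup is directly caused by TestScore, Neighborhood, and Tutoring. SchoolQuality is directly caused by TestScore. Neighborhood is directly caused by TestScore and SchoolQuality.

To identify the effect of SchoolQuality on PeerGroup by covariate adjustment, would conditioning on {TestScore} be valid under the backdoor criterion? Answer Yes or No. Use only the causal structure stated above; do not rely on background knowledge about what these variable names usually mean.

Backdoor paths from SchoolQuality to PeerGroup (paths whose first edge points into SchoolQuality):
  P1: SchoolQuality <- TestScore -> Neighborhood -> Tutoring -> PeerGroup
  P2: SchoolQuality <- TestScore -> Neighborhood -> PeerGroup
  P3: SchoolQuality <- TestScore -> PeerGroup
Condition 1 (no descendant of SchoolQuality in the set): holds — descendants of SchoolQuality are {ClassSize, Neighborhood, PeerGroup, Tutoring}; none are in {TestScore}.
Condition 2 (every backdoor path blocked by {TestScore}):
  P1: blocked at fork node TestScore ∈ conditioning set.
  P2: blocked at fork node TestScore ∈ conditioning set.
  P3: blocked at fork node TestScore ∈ conditioning set.
{TestScore} satisfies the backdoor criterion.

Yes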